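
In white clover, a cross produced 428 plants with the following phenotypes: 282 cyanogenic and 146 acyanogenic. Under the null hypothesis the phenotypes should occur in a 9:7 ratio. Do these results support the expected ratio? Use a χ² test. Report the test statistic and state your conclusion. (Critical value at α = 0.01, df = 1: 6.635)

16.155; not consistent

Total ratio parts = 16. Expected numbers out of 428:
  cyanogenic: 428 × 9/16 = 240.75
  acyanogenic: 428 × 7/16 = 187.25
χ² = Σ (O − E)² / E
  cyanogenic: (282 − 240.75)² / 240.75 = 7.0678
  acyanogenic: (146 − 187.25)² / 187.25 = 9.0871
χ² = 7.0678 + 9.0871 = 16.1549 ≈ 16.155
Degrees of freedom = 2 − 1 = 1; critical value at α = 0.01 is 6.635.
Since 16.155 > 6.635, we reject the null hypothesis — the data do not fit the 9:7 ratio.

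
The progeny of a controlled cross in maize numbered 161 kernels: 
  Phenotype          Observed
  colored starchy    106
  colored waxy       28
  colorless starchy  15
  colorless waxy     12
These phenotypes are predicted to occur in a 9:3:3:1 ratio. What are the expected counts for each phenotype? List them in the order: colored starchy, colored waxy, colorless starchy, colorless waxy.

Expected counts for N = 161 under a 9:3:3:1 ratio (total parts = 16):
  colored starchy: 161 × 9/16 = 90.5625
  colored waxy: 161 × 3/16 = 30.1875
  colorless starchy: 161 × 3/16 = 30.1875
  colorless waxy: 161 × 1/16 = 10.0625

90.5625, 30.1875, 30.1875, 10.0625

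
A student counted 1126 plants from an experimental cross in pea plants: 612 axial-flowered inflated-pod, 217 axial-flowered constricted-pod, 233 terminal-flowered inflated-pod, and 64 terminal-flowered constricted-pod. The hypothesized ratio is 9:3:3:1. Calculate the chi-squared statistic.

Expected counts for N = 1126 under a 9:3:3:1 ratio (total parts = 16):
  axial-flowered inflated-pod: 1126 × 9/16 = 633.375
  axial-flowered constricted-pod: 1126 × 3/16 = 211.125
  terminal-flowered inflated-pod: 1126 × 3/16 = 211.125
  terminal-flowered constricted-pod: 1126 × 1/16 = 70.375
χ² = Σ (O − E)² / E
  axial-flowered inflated-pod: (612 − 633.375)² / 633.375 = 0.7214
  axial-flowered constricted-pod: (217 − 211.125)² / 211.125 = 0.1635
  terminal-flowered inflated-pod: (233 − 211.125)² / 211.125 = 2.2665
  terminal-flowered constricted-pod: (64 − 70.375)² / 70.375 = 0.5775
χ² = 0.7214 + 0.1635 + 2.2665 + 0.5775 = 3.7289 ≈ 3.729

3.729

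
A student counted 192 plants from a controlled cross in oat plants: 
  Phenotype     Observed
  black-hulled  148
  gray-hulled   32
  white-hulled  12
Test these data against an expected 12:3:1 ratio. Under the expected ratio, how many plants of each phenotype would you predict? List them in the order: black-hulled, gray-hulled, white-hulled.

144, 36, 12

Expected counts for N = 192 under a 12:3:1 ratio (total parts = 16):
  black-hulled: 192 × 12/16 = 144
  gray-hulled: 192 × 3/16 = 36
  white-hulled: 192 × 1/16 = 12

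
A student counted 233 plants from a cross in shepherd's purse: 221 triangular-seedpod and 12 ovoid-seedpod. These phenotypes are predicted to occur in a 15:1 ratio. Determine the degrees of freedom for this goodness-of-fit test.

A goodness-of-fit test with 2 phenotype classes has df = 2 − 1 = 1.

1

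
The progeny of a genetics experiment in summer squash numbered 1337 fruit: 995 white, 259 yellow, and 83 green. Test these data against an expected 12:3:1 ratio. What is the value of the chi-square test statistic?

The 12:3:1 ratio has 16 parts, so with N = 1337 the expected counts are:
  white: 1337 × 12/16 = 1002.75
  yellow: 1337 × 3/16 = 250.6875
  green: 1337 × 1/16 = 83.5625
χ² = Σ (O − E)² / E
  white: (995 − 1002.75)² / 1002.75 = 0.0599
  yellow: (259 − 250.6875)² / 250.6875 = 0.2756
  green: (83 − 83.5625)² / 83.5625 = 0.0038
χ² = 0.0599 + 0.2756 + 0.0038 = 0.3393 ≈ 0.339

0.339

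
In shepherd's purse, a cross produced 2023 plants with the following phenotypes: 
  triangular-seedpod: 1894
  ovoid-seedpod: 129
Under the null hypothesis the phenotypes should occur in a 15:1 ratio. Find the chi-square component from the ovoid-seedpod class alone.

0.052

Under the 15:1 hypothesis (Σ ratio = 16, N = 2023):
  triangular-seedpod: 2023 × 15/16 = 1896.5625
  ovoid-seedpod: 2023 × 1/16 = 126.4375
Contribution of ovoid-seedpod: (129 − 126.4375)² / 126.4375 = 0.0519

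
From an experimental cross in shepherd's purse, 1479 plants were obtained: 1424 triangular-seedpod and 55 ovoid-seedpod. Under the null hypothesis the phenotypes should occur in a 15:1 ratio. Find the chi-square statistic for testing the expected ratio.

Under the 15:1 hypothesis (Σ ratio = 16, N = 1479):
  triangular-seedpod: 1479 × 15/16 = 1386.5625
  ovoid-seedpod: 1479 × 1/16 = 92.4375
χ² = Σ (O − E)² / E
  triangular-seedpod: (1424 − 1386.5625)² / 1386.5625 = 1.0108
  ovoid-seedpod: (55 − 92.4375)² / 92.4375 = 15.1623
χ² = 1.0108 + 15.1623 = 16.1731 ≈ 16.173

16.173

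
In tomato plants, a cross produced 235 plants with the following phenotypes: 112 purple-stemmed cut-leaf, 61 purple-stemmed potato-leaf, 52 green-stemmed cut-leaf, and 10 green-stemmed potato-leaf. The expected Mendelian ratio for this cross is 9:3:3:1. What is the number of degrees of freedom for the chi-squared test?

A goodness-of-fit test with 4 phenotype classes has df = 4 − 1 = 3.

3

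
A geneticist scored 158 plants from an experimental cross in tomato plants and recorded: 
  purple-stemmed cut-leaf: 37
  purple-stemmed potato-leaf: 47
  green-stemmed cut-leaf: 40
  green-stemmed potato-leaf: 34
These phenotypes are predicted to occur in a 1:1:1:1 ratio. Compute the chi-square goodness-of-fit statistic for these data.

2.354

Under the 1:1:1:1 hypothesis (Σ ratio = 4, N = 158):
  purple-stemmed cut-leaf: 158 × 1/4 = 39.5
  purple-stemmed potato-leaf: 158 × 1/4 = 39.5
  green-stemmed cut-leaf: 158 × 1/4 = 39.5
  green-stemmed potato-leaf: 158 × 1/4 = 39.5
χ² = Σ (O − E)² / E
  purple-stemmed cut-leaf: (37 − 39.5)² / 39.5 = 0.1582
  purple-stemmed potato-leaf: (47 − 39.5)² / 39.5 = 1.4241
  green-stemmed cut-leaf: (40 − 39.5)² / 39.5 = 0.0063
  green-stemmed potato-leaf: (34 − 39.5)² / 39.5 = 0.7658
χ² = 0.1582 + 1.4241 + 0.0063 + 0.7658 = 2.3544 ≈ 2.354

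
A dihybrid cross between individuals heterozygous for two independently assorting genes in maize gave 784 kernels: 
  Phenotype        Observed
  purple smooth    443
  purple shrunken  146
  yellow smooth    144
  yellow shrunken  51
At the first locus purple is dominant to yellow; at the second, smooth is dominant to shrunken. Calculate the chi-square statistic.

0.159

A dihybrid F₂ with independent assortment and complete dominance at both loci gives a 9:3:3:1 phenotypic ratio.
Under the 9:3:3:1 hypothesis (Σ ratio = 16, N = 784):
  purple smooth: 784 × 9/16 = 441
  purple shrunken: 784 × 3/16 = 147
  yellow smooth: 784 × 3/16 = 147
  yellow shrunken: 784 × 1/16 = 49
χ² = Σ (O − E)² / E
  purple smooth: (443 − 441)² / 441 = 0.0091
  purple shrunken: (146 − 147)² / 147 = 0.0068
  yellow smooth: (144 − 147)² / 147 = 0.0612
  yellow shrunken: (51 − 49)² / 49 = 0.0816
χ² = 0.0091 + 0.0068 + 0.0612 + 0.0816 = 0.1587 ≈ 0.159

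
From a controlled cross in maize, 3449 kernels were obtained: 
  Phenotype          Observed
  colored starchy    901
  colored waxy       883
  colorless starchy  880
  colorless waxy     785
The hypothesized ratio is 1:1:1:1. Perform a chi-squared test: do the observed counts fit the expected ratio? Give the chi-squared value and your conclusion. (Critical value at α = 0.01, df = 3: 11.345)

9.527; consistent

Expected counts for N = 3449 under a 1:1:1:1 ratio (total parts = 4):
  colored starchy: 3449 × 1/4 = 862.25
  colored waxy: 3449 × 1/4 = 862.25
  colorless starchy: 3449 × 1/4 = 862.25
  colorless waxy: 3449 × 1/4 = 862.25
χ² = Σ (O − E)² / E
  colored starchy: (901 − 862.25)² / 862.25 = 1.7414
  colored waxy: (883 − 862.25)² / 862.25 = 0.4993
  colorless starchy: (880 − 862.25)² / 862.25 = 0.3654
  colorless waxy: (785 − 862.25)² / 862.25 = 6.9209
χ² = 1.7414 + 0.4993 + 0.3654 + 6.9209 = 9.527
Degrees of freedom = 4 − 1 = 3; critical value at α = 0.01 is 11.345.
Since 9.527 < 11.345, we fail to reject the null hypothesis — the data are consistent with the 1:1:1:1 ratio.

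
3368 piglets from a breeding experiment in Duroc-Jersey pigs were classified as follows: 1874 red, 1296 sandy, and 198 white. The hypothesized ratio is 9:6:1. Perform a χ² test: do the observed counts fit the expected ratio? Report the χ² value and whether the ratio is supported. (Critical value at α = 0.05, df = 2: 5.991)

1.826; consistent

The 9:6:1 ratio has 16 parts, so with N = 3368 the expected counts are:
  red: 3368 × 9/16 = 1894.5
  sandy: 3368 × 6/16 = 1263
  white: 3368 × 1/16 = 210.5
χ² = Σ (O − E)² / E
  red: (1874 − 1894.5)² / 1894.5 = 0.2218
  sandy: (1296 − 1263)² / 1263 = 0.8622
  white: (198 − 210.5)² / 210.5 = 0.7423
χ² = 0.2218 + 0.8622 + 0.7423 = 1.8263 ≈ 1.826
Degrees of freedom = 3 − 1 = 2; critical value at α = 0.05 is 5.991.
Since 1.826 < 5.991, we fail to reject the null hypothesis — the data are consistent with the 9:6:1 ratio.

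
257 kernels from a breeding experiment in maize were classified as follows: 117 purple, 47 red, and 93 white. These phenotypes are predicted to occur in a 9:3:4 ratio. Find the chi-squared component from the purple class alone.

5.255

Expected counts for N = 257 under a 9:3:4 ratio (total parts = 16):
  purple: 257 × 9/16 = 144.5625
  red: 257 × 3/16 = 48.1875
  white: 257 × 4/16 = 64.25
Contribution of purple: (117 − 144.5625)² / 144.5625 = 5.2551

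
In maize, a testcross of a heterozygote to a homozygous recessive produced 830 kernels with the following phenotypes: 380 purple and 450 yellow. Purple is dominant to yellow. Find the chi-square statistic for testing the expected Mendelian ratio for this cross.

A testcross of a heterozygote (Aa × aa) gives a 1:1 phenotypic ratio.
The 1:1 ratio has 2 parts, so with N = 830 the expected counts are:
  purple: 830 × 1/2 = 415
  yellow: 830 × 1/2 = 415
χ² = Σ (O − E)² / E
  purple: (380 − 415)² / 415 = 2.9518
  yellow: (450 − 415)² / 415 = 2.9518
χ² = 2.9518 + 2.9518 = 5.9036 ≈ 5.904

5.904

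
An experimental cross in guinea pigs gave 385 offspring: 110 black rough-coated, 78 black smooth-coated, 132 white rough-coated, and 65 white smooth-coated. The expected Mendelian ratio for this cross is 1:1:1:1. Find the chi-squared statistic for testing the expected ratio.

The 1:1:1:1 ratio has 4 parts, so with N = 385 the expected counts are:
  black rough-coated: 385 × 1/4 = 96.25
  black smooth-coated: 385 × 1/4 = 96.25
  white rough-coated: 385 × 1/4 = 96.25
  white smooth-coated: 385 × 1/4 = 96.25
χ² = Σ (O − E)² / E
  black rough-coated: (110 − 96.25)² / 96.25 = 1.9643
  black smooth-coated: (78 − 96.25)² / 96.25 = 3.4604
  white rough-coated: (132 − 96.25)² / 96.25 = 13.2786
  white smooth-coated: (65 − 96.25)² / 96.25 = 10.1461
χ² = 1.9643 + 3.4604 + 13.2786 + 10.1461 = 28.8494 ≈ 28.849

28.849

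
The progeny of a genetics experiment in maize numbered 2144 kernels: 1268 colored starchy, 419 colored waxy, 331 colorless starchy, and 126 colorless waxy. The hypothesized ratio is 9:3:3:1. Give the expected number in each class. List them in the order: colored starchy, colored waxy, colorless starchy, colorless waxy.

1206, 402, 402, 134

Under the 9:3:3:1 hypothesis (Σ ratio = 16, N = 2144):
  colored starchy: 2144 × 9/16 = 1206
  colored waxy: 2144 × 3/16 = 402
  colorless starchy: 2144 × 3/16 = 402
  colorless waxy: 2144 × 1/16 = 134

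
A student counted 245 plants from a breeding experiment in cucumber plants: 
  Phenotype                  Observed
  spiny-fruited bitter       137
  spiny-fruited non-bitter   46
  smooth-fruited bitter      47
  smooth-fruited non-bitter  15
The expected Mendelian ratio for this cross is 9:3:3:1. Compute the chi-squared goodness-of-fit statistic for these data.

0.036

Expected counts for N = 245 under a 9:3:3:1 ratio (total parts = 16):
  spiny-fruited bitter: 245 × 9/16 = 137.8125
  spiny-fruited non-bitter: 245 × 3/16 = 45.9375
  smooth-fruited bitter: 245 × 3/16 = 45.9375
  smooth-fruited non-bitter: 245 × 1/16 = 15.3125
χ² = Σ (O − E)² / E
  spiny-fruited bitter: (137 − 137.8125)² / 137.8125 = 0.0048
  spiny-fruited non-bitter: (46 − 45.9375)² / 45.9375 = 0.0001
  smooth-fruited bitter: (47 − 45.9375)² / 45.9375 = 0.0246
  smooth-fruited non-bitter: (15 − 15.3125)² / 15.3125 = 0.0064
χ² = 0.0048 + 0.0001 + 0.0246 + 0.0064 = 0.0359 ≈ 0.036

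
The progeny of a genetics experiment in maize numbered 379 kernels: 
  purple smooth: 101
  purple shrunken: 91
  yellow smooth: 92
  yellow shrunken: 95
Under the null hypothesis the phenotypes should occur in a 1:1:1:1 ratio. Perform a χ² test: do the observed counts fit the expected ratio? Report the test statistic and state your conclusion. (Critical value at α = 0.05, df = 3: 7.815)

Expected counts for N = 379 under a 1:1:1:1 ratio (total parts = 4):
  purple smooth: 379 × 1/4 = 94.75
  purple shrunken: 379 × 1/4 = 94.75
  yellow smooth: 379 × 1/4 = 94.75
  yellow shrunken: 379 × 1/4 = 94.75
χ² = Σ (O − E)² / E
  purple smooth: (101 − 94.75)² / 94.75 = 0.4123
  purple shrunken: (91 − 94.75)² / 94.75 = 0.1484
  yellow smooth: (92 − 94.75)² / 94.75 = 0.0798
  yellow shrunken: (95 − 94.75)² / 94.75 = 0.0007
χ² = 0.4123 + 0.1484 + 0.0798 + 0.0007 = 0.6412 ≈ 0.641
Degrees of freedom = 4 − 1 = 3; critical value at α = 0.05 is 7.815.
Since 0.641 < 7.815, we fail to reject the null hypothesis — the data are consistent with the 1:1:1:1 ratio.

0.641; consistent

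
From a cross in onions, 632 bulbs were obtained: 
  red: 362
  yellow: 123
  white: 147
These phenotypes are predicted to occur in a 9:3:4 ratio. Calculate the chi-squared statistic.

1.056

Under the 9:3:4 hypothesis (Σ ratio = 16, N = 632):
  red: 632 × 9/16 = 355.5
  yellow: 632 × 3/16 = 118.5
  white: 632 × 4/16 = 158
χ² = Σ (O − E)² / E
  red: (362 − 355.5)² / 355.5 = 0.1188
  yellow: (123 − 118.5)² / 118.5 = 0.1709
  white: (147 − 158)² / 158 = 0.7658
χ² = 0.1188 + 0.1709 + 0.7658 = 1.0555 ≈ 1.056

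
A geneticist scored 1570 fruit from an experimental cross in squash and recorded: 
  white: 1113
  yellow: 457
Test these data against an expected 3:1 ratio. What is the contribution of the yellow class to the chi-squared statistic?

10.599

Total ratio parts = 4. Expected numbers out of 1570:
  white: 1570 × 3/4 = 1177.5
  yellow: 1570 × 1/4 = 392.5
Contribution of yellow: (457 − 392.5)² / 392.5 = 10.5994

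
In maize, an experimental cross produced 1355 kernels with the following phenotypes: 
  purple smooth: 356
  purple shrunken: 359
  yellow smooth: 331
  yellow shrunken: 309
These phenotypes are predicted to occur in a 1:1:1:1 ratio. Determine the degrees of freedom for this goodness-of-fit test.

3

A goodness-of-fit test with 4 phenotype classes has df = 4 − 1 = 3.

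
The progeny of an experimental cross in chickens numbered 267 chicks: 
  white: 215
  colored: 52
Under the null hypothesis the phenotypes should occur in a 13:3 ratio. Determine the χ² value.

0.092

Total ratio parts = 16. Expected numbers out of 267:
  white: 267 × 13/16 = 216.9375
  colored: 267 × 3/16 = 50.0625
χ² = Σ (O − E)² / E
  white: (215 − 216.9375)² / 216.9375 = 0.0173
  colored: (52 − 50.0625)² / 50.0625 = 0.0750
χ² = 0.0173 + 0.0750 = 0.0923 ≈ 0.092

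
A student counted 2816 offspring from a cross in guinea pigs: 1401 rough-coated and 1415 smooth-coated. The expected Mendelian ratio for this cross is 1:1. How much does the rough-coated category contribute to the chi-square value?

Expected counts for N = 2816 under a 1:1 ratio (total parts = 2):
  rough-coated: 2816 × 1/2 = 1408
  smooth-coated: 2816 × 1/2 = 1408
Contribution of rough-coated: (1401 − 1408)² / 1408 = 0.0348

0.035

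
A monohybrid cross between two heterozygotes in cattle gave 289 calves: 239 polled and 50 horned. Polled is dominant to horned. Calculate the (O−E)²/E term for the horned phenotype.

6.852

For a monohybrid cross between heterozygotes with complete dominance, the expected phenotypic ratio is 3:1.
Expected counts for N = 289 under a 3:1 ratio (total parts = 4):
  polled: 289 × 3/4 = 216.75
  horned: 289 × 1/4 = 72.25
Contribution of horned: (50 − 72.25)² / 72.25 = 6.8521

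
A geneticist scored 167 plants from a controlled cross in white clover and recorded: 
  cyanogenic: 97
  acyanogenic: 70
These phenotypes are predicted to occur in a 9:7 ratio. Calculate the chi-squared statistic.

0.228

Under the 9:7 hypothesis (Σ ratio = 16, N = 167):
  cyanogenic: 167 × 9/16 = 93.9375
  acyanogenic: 167 × 7/16 = 73.0625
χ² = Σ (O − E)² / E
  cyanogenic: (97 − 93.9375)² / 93.9375 = 0.0998
  acyanogenic: (70 − 73.0625)² / 73.0625 = 0.1284
χ² = 0.0998 + 0.1284 = 0.2282 ≈ 0.228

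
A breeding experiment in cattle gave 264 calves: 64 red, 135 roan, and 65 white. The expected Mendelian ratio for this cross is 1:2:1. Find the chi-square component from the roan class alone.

Expected counts for N = 264 under a 1:2:1 ratio (total parts = 4):
  red: 264 × 1/4 = 66
  roan: 264 × 2/4 = 132
  white: 264 × 1/4 = 66
Contribution of roan: (135 − 132)² / 132 = 0.0682

0.068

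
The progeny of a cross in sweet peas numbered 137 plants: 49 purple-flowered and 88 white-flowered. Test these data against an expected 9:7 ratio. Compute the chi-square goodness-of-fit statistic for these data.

Total ratio parts = 16. Expected numbers out of 137:
  purple-flowered: 137 × 9/16 = 77.0625
  white-flowered: 137 × 7/16 = 59.9375
χ² = Σ (O − E)² / E
  purple-flowered: (49 − 77.0625)² / 77.0625 = 10.2190
  white-flowered: (88 − 59.9375)² / 59.9375 = 13.1388
χ² = 10.2190 + 13.1388 = 23.3578 ≈ 23.358

23.358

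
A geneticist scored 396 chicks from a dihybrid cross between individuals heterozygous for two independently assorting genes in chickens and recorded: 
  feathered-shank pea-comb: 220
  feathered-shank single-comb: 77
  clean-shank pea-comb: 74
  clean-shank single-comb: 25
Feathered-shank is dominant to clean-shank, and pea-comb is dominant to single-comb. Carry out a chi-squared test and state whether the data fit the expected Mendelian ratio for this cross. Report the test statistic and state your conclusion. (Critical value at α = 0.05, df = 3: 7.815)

A dihybrid F₂ with independent assortment and complete dominance at both loci gives a 9:3:3:1 phenotypic ratio.
Expected counts for N = 396 under a 9:3:3:1 ratio (total parts = 16):
  feathered-shank pea-comb: 396 × 9/16 = 222.75
  feathered-shank single-comb: 396 × 3/16 = 74.25
  clean-shank pea-comb: 396 × 3/16 = 74.25
  clean-shank single-comb: 396 × 1/16 = 24.75
χ² = Σ (O − E)² / E
  feathered-shank pea-comb: (220 − 222.75)² / 222.75 = 0.0340
  feathered-shank single-comb: (77 − 74.25)² / 74.25 = 0.1019
  clean-shank pea-comb: (74 − 74.25)² / 74.25 = 0.0008
  clean-shank single-comb: (25 − 24.75)² / 24.75 = 0.0025
χ² = 0.0340 + 0.1019 + 0.0008 + 0.0025 = 0.1392 ≈ 0.139
Degrees of freedom = 4 − 1 = 3; critical value at α = 0.05 is 7.815.
Since 0.139 < 7.815, we fail to reject the null hypothesis — the data are consistent with the 9:3:3:1 ratio.

0.139; consistent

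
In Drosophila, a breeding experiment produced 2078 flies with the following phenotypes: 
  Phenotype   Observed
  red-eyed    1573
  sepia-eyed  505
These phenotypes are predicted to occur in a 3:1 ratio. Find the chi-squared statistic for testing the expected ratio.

Expected counts for N = 2078 under a 3:1 ratio (total parts = 4):
  red-eyed: 2078 × 3/4 = 1558.5
  sepia-eyed: 2078 × 1/4 = 519.5
χ² = Σ (O − E)² / E
  red-eyed: (1573 − 1558.5)² / 1558.5 = 0.1349
  sepia-eyed: (505 − 519.5)² / 519.5 = 0.4047
χ² = 0.1349 + 0.4047 = 0.5396 ≈ 0.540

0.540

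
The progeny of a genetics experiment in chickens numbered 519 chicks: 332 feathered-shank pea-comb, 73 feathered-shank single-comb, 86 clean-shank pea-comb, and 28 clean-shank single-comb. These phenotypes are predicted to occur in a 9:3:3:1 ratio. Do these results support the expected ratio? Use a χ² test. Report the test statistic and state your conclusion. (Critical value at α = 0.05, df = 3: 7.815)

Total ratio parts = 16. Expected numbers out of 519:
  feathered-shank pea-comb: 519 × 9/16 = 291.9375
  feathered-shank single-comb: 519 × 3/16 = 97.3125
  clean-shank pea-comb: 519 × 3/16 = 97.3125
  clean-shank single-comb: 519 × 1/16 = 32.4375
χ² = Σ (O − E)² / E
  feathered-shank pea-comb: (332 − 291.9375)² / 291.9375 = 5.4978
  feathered-shank single-comb: (73 − 97.3125)² / 97.3125 = 6.0742
  clean-shank pea-comb: (86 − 97.3125)² / 97.3125 = 1.3151
  clean-shank single-comb: (28 − 32.4375)² / 32.4375 = 0.6071
χ² = 5.4978 + 6.0742 + 1.3151 + 0.6071 = 13.4942 ≈ 13.494
Degrees of freedom = 4 − 1 = 3; critical value at α = 0.05 is 7.815.
Since 13.494 > 7.815, we reject the null hypothesis — the data do not fit the 9:3:3:1 ratio.

13.494; not consistent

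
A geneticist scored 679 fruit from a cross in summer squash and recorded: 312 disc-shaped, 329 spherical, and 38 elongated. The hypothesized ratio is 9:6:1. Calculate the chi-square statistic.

Under the 9:6:1 hypothesis (Σ ratio = 16, N = 679):
  disc-shaped: 679 × 9/16 = 381.9375
  spherical: 679 × 6/16 = 254.625
  elongated: 679 × 1/16 = 42.4375
χ² = Σ (O − E)² / E
  disc-shaped: (312 − 381.9375)² / 381.9375 = 12.8064
  spherical: (329 − 254.625)² / 254.625 = 21.7247
  elongated: (38 − 42.4375)² / 42.4375 = 0.4640
χ² = 12.8064 + 21.7247 + 0.4640 = 34.9951 ≈ 34.995

34.995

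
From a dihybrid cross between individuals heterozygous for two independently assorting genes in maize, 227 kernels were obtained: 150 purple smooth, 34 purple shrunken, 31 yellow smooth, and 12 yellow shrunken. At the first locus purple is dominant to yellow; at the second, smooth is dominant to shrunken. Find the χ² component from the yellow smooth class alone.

A dihybrid F₂ with independent assortment and complete dominance at both loci gives a 9:3:3:1 phenotypic ratio.
Expected counts for N = 227 under a 9:3:3:1 ratio (total parts = 16):
  purple smooth: 227 × 9/16 = 127.6875
  purple shrunken: 227 × 3/16 = 42.5625
  yellow smooth: 227 × 3/16 = 42.5625
  yellow shrunken: 227 × 1/16 = 14.1875
Contribution of yellow smooth: (31 − 42.5625)² / 42.5625 = 3.1411

3.141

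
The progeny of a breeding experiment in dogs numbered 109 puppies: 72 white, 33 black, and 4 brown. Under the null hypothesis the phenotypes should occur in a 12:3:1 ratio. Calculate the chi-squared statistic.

Under the 12:3:1 hypothesis (Σ ratio = 16, N = 109):
  white: 109 × 12/16 = 81.75
  black: 109 × 3/16 = 20.4375
  brown: 109 × 1/16 = 6.8125
χ² = Σ (O − E)² / E
  white: (72 − 81.75)² / 81.75 = 1.1628
  black: (33 − 20.4375)² / 20.4375 = 7.7219
  brown: (4 − 6.8125)² / 6.8125 = 1.1611
χ² = 1.1628 + 7.7219 + 1.1611 = 10.0458 ≈ 10.046

10.046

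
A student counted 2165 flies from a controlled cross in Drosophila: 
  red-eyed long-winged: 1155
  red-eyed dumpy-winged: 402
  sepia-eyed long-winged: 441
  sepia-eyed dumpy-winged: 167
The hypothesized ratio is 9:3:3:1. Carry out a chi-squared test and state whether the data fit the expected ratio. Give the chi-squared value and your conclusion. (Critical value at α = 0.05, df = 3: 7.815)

Total ratio parts = 16. Expected numbers out of 2165:
  red-eyed long-winged: 2165 × 9/16 = 1217.8125
  red-eyed dumpy-winged: 2165 × 3/16 = 405.9375
  sepia-eyed long-winged: 2165 × 3/16 = 405.9375
  sepia-eyed dumpy-winged: 2165 × 1/16 = 135.3125
χ² = Σ (O − E)² / E
  red-eyed long-winged: (1155 − 1217.8125)² / 1217.8125 = 3.2398
  red-eyed dumpy-winged: (402 − 405.9375)² / 405.9375 = 0.0382
  sepia-eyed long-winged: (441 − 405.9375)² / 405.9375 = 3.0285
  sepia-eyed dumpy-winged: (167 − 135.3125)² / 135.3125 = 7.4206
χ² = 3.2398 + 0.0382 + 3.0285 + 7.4206 = 13.7271 ≈ 13.727
Degrees of freedom = 4 − 1 = 3; critical value at α = 0.05 is 7.815.
Since 13.727 > 7.815, we reject the null hypothesis — the data do not fit the 9:3:3:1 ratio.

13.727; not consistent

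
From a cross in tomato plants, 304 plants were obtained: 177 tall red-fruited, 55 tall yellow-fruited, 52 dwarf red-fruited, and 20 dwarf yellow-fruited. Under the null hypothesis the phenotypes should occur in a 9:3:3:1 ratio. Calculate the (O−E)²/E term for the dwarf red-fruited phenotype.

0.439

Under the 9:3:3:1 hypothesis (Σ ratio = 16, N = 304):
  tall red-fruited: 304 × 9/16 = 171
  tall yellow-fruited: 304 × 3/16 = 57
  dwarf red-fruited: 304 × 3/16 = 57
  dwarf yellow-fruited: 304 × 1/16 = 19
Contribution of dwarf red-fruited: (52 − 57)² / 57 = 0.4386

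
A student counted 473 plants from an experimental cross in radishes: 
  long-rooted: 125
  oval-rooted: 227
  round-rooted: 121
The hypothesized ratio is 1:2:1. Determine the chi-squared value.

0.831

Under the 1:2:1 hypothesis (Σ ratio = 4, N = 473):
  long-rooted: 473 × 1/4 = 118.25
  oval-rooted: 473 × 2/4 = 236.5
  round-rooted: 473 × 1/4 = 118.25
χ² = Σ (O − E)² / E
  long-rooted: (125 − 118.25)² / 118.25 = 0.3853
  oval-rooted: (227 − 236.5)² / 236.5 = 0.3816
  round-rooted: (121 − 118.25)² / 118.25 = 0.0640
χ² = 0.3853 + 0.3816 + 0.0640 = 0.8309 ≈ 0.831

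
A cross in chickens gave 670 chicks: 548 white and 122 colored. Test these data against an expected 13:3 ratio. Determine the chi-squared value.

0.129

The 13:3 ratio has 16 parts, so with N = 670 the expected counts are:
  white: 670 × 13/16 = 544.375
  colored: 670 × 3/16 = 125.625
χ² = Σ (O − E)² / E
  white: (548 − 544.375)² / 544.375 = 0.0241
  colored: (122 − 125.625)² / 125.625 = 0.1046
χ² = 0.0241 + 0.1046 = 0.1287 ≈ 0.129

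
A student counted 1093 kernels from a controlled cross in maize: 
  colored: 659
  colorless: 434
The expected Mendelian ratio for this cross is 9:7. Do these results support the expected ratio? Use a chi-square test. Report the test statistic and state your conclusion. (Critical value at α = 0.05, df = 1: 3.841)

Under the 9:7 hypothesis (Σ ratio = 16, N = 1093):
  colored: 1093 × 9/16 = 614.8125
  colorless: 1093 × 7/16 = 478.1875
χ² = Σ (O − E)² / E
  colored: (659 − 614.8125)² / 614.8125 = 3.1758
  colorless: (434 − 478.1875)² / 478.1875 = 4.0832
χ² = 3.1758 + 4.0832 = 7.259
Degrees of freedom = 2 − 1 = 1; critical value at α = 0.05 is 3.841.
Since 7.259 > 3.841, we reject the null hypothesis — the data do not fit the 9:7 ratio.

7.259; not consistent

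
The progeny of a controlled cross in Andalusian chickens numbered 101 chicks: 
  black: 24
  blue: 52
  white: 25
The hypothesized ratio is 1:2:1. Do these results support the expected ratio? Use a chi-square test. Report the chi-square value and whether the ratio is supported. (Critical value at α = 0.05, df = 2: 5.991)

0.109; consistent

The 1:2:1 ratio has 4 parts, so with N = 101 the expected counts are:
  black: 101 × 1/4 = 25.25
  blue: 101 × 2/4 = 50.5
  white: 101 × 1/4 = 25.25
χ² = Σ (O − E)² / E
  black: (24 − 25.25)² / 25.25 = 0.0619
  blue: (52 − 50.5)² / 50.5 = 0.0446
  white: (25 − 25.25)² / 25.25 = 0.0025
χ² = 0.0619 + 0.0446 + 0.0025 = 0.109
Degrees of freedom = 3 − 1 = 2; critical value at α = 0.05 is 5.991.
Since 0.109 < 5.991, we fail to reject the null hypothesis — the data are consistent with the 1:2:1 ratio.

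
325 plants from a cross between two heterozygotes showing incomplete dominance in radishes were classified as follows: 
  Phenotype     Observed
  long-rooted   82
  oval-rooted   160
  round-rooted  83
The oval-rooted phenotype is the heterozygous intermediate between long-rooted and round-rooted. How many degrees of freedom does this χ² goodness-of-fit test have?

With incomplete dominance, a heterozygote × heterozygote cross gives a 1:2:1 phenotypic ratio.
A goodness-of-fit test with 3 phenotype classes has df = 3 − 1 = 2.

2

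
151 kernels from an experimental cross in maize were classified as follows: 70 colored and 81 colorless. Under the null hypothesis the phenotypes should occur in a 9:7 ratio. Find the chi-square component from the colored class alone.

2.627

The 9:7 ratio has 16 parts, so with N = 151 the expected counts are:
  colored: 151 × 9/16 = 84.9375
  colorless: 151 × 7/16 = 66.0625
Contribution of colored: (70 − 84.9375)² / 84.9375 = 2.6270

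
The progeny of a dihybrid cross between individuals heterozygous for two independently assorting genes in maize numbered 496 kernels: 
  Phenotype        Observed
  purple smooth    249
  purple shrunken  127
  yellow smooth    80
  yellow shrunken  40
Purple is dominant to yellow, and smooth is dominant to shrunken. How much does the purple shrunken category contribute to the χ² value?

A dihybrid F₂ with independent assortment and complete dominance at both loci gives a 9:3:3:1 phenotypic ratio.
The 9:3:3:1 ratio has 16 parts, so with N = 496 the expected counts are:
  purple smooth: 496 × 9/16 = 279
  purple shrunken: 496 × 3/16 = 93
  yellow smooth: 496 × 3/16 = 93
  yellow shrunken: 496 × 1/16 = 31
Contribution of purple shrunken: (127 − 93)² / 93 = 12.4301

12.430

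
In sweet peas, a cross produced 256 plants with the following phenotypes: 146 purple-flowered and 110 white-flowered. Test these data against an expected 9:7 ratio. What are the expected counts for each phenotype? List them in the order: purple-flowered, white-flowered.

144, 112

Expected counts for N = 256 under a 9:7 ratio (total parts = 16):
  purple-flowered: 256 × 9/16 = 144
  white-flowered: 256 × 7/16 = 112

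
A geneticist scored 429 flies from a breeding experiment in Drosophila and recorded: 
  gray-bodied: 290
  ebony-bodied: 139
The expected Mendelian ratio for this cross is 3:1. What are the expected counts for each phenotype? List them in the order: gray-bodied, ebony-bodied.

321.75, 107.25

Under the 3:1 hypothesis (Σ ratio = 4, N = 429):
  gray-bodied: 429 × 3/4 = 321.75
  ebony-bodied: 429 × 1/4 = 107.25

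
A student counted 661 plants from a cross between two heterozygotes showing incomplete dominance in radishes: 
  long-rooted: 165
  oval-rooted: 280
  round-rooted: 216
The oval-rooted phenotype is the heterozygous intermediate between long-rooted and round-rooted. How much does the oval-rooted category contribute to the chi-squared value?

7.716

With incomplete dominance, a heterozygote × heterozygote cross gives a 1:2:1 phenotypic ratio.
Expected counts for N = 661 under a 1:2:1 ratio (total parts = 4):
  long-rooted: 661 × 1/4 = 165.25
  oval-rooted: 661 × 2/4 = 330.5
  round-rooted: 661 × 1/4 = 165.25
Contribution of oval-rooted: (280 − 330.5)² / 330.5 = 7.7163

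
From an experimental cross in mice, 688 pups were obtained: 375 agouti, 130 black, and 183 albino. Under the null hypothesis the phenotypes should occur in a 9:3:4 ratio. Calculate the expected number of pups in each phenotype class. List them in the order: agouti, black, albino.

Under the 9:3:4 hypothesis (Σ ratio = 16, N = 688):
  agouti: 688 × 9/16 = 387
  black: 688 × 3/16 = 129
  albino: 688 × 4/16 = 172

387, 129, 172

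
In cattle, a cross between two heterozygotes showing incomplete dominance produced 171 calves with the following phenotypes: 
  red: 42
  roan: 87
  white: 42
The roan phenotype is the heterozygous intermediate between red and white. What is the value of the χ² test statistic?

With incomplete dominance, a heterozygote × heterozygote cross gives a 1:2:1 phenotypic ratio.
Total ratio parts = 4. Expected numbers out of 171:
  red: 171 × 1/4 = 42.75
  roan: 171 × 2/4 = 85.5
  white: 171 × 1/4 = 42.75
χ² = Σ (O − E)² / E
  red: (42 − 42.75)² / 42.75 = 0.0132
  roan: (87 − 85.5)² / 85.5 = 0.0263
  white: (42 − 42.75)² / 42.75 = 0.0132
χ² = 0.0132 + 0.0263 + 0.0132 = 0.0527 ≈ 0.053

0.053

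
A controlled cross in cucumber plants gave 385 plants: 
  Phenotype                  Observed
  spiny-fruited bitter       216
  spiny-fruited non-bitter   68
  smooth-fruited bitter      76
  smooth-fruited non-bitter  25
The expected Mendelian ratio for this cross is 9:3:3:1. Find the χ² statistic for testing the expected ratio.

Expected counts for N = 385 under a 9:3:3:1 ratio (total parts = 16):
  spiny-fruited bitter: 385 × 9/16 = 216.5625
  spiny-fruited non-bitter: 385 × 3/16 = 72.1875
  smooth-fruited bitter: 385 × 3/16 = 72.1875
  smooth-fruited non-bitter: 385 × 1/16 = 24.0625
χ² = Σ (O − E)² / E
  spiny-fruited bitter: (216 − 216.5625)² / 216.5625 = 0.0015
  spiny-fruited non-bitter: (68 − 72.1875)² / 72.1875 = 0.2429
  smooth-fruited bitter: (76 − 72.1875)² / 72.1875 = 0.2014
  smooth-fruited non-bitter: (25 − 24.0625)² / 24.0625 = 0.0365
χ² = 0.0015 + 0.2429 + 0.2014 + 0.0365 = 0.4823 ≈ 0.482

0.482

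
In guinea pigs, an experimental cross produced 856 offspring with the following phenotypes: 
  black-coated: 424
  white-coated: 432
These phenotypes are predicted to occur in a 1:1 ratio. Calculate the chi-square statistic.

Under the 1:1 hypothesis (Σ ratio = 2, N = 856):
  black-coated: 856 × 1/2 = 428
  white-coated: 856 × 1/2 = 428
χ² = Σ (O − E)² / E
  black-coated: (424 − 428)² / 428 = 0.0374
  white-coated: (432 − 428)² / 428 = 0.0374
χ² = 0.0374 + 0.0374 = 0.0748 ≈ 0.075

0.075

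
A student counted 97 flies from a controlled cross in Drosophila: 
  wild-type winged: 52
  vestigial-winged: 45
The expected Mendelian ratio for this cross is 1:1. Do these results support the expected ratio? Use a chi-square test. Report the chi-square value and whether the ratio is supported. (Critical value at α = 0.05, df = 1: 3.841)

0.505; consistent

Expected counts for N = 97 under a 1:1 ratio (total parts = 2):
  wild-type winged: 97 × 1/2 = 48.5
  vestigial-winged: 97 × 1/2 = 48.5
χ² = Σ (O − E)² / E
  wild-type winged: (52 − 48.5)² / 48.5 = 0.2526
  vestigial-winged: (45 − 48.5)² / 48.5 = 0.2526
χ² = 0.2526 + 0.2526 = 0.5052 ≈ 0.505
Degrees of freedom = 2 − 1 = 1; critical value at α = 0.05 is 3.841.
Since 0.505 < 3.841, we fail to reject the null hypothesis — the data are consistent with the 1:1 ratio.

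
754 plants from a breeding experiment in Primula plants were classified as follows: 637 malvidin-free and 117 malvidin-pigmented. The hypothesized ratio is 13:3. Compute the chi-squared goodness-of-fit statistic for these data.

5.172

Expected counts for N = 754 under a 13:3 ratio (total parts = 16):
  malvidin-free: 754 × 13/16 = 612.625
  malvidin-pigmented: 754 × 3/16 = 141.375
χ² = Σ (O − E)² / E
  malvidin-free: (637 − 612.625)² / 612.625 = 0.9698
  malvidin-pigmented: (117 − 141.375)² / 141.375 = 4.2026
χ² = 0.9698 + 4.2026 = 5.1724 ≈ 5.172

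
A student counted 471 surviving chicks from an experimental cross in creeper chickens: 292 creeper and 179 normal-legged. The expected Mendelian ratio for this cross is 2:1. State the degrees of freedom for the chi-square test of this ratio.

1

A goodness-of-fit test with 2 phenotype classes has df = 2 − 1 = 1.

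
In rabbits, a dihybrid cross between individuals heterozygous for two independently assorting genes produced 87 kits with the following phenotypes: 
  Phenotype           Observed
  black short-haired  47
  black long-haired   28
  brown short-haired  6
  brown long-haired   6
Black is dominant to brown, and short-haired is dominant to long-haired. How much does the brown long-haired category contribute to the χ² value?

0.058

A dihybrid F₂ with independent assortment and complete dominance at both loci gives a 9:3:3:1 phenotypic ratio.
Under the 9:3:3:1 hypothesis (Σ ratio = 16, N = 87):
  black short-haired: 87 × 9/16 = 48.9375
  black long-haired: 87 × 3/16 = 16.3125
  brown short-haired: 87 × 3/16 = 16.3125
  brown long-haired: 87 × 1/16 = 5.4375
Contribution of brown long-haired: (6 − 5.4375)² / 5.4375 = 0.0582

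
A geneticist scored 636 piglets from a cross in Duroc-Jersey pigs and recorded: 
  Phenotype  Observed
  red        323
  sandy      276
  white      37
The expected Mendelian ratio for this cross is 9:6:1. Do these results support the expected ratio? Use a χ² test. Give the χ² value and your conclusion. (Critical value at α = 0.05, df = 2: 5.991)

Under the 9:6:1 hypothesis (Σ ratio = 16, N = 636):
  red: 636 × 9/16 = 357.75
  sandy: 636 × 6/16 = 238.5
  white: 636 × 1/16 = 39.75
χ² = Σ (O − E)² / E
  red: (323 − 357.75)² / 357.75 = 3.3754
  sandy: (276 − 238.5)² / 238.5 = 5.8962
  white: (37 − 39.75)² / 39.75 = 0.1903
χ² = 3.3754 + 5.8962 + 0.1903 = 9.4619 ≈ 9.462
Degrees of freedom = 3 − 1 = 2; critical value at α = 0.05 is 5.991.
Since 9.462 > 5.991, we reject the null hypothesis — the data do not fit the 9:6:1 ratio.

9.462; not consistent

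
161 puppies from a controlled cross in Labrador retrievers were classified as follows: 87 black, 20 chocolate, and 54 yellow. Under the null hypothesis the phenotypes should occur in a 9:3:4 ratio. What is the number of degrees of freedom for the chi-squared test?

A goodness-of-fit test with 3 phenotype classes has df = 3 − 1 = 2.

2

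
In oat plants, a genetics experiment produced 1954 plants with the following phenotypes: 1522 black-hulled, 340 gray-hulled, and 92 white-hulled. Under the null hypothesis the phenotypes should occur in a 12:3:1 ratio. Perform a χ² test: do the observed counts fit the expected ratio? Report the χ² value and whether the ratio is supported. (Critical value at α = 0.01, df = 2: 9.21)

Under the 12:3:1 hypothesis (Σ ratio = 16, N = 1954):
  black-hulled: 1954 × 12/16 = 1465.5
  gray-hulled: 1954 × 3/16 = 366.375
  white-hulled: 1954 × 1/16 = 122.125
χ² = Σ (O − E)² / E
  black-hulled: (1522 − 1465.5)² / 1465.5 = 2.1783
  gray-hulled: (340 − 366.375)² / 366.375 = 1.8987
  white-hulled: (92 − 122.125)² / 122.125 = 7.4310
χ² = 2.1783 + 1.8987 + 7.4310 = 11.508
Degrees of freedom = 3 − 1 = 2; critical value at α = 0.01 is 9.21.
Since 11.508 > 9.21, we reject the null hypothesis — the data do not fit the 12:3:1 ratio.

11.508; not consistent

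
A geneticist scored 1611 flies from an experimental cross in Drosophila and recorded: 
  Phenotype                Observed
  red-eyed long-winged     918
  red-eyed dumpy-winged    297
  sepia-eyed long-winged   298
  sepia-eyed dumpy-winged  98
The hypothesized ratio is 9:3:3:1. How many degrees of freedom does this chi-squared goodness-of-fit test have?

3

A goodness-of-fit test with 4 phenotype classes has df = 4 − 1 = 3.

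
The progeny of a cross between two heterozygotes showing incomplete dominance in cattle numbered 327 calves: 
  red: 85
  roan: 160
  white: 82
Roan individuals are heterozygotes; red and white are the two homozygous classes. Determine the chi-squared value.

With incomplete dominance, a heterozygote × heterozygote cross gives a 1:2:1 phenotypic ratio.
Expected counts for N = 327 under a 1:2:1 ratio (total parts = 4):
  red: 327 × 1/4 = 81.75
  roan: 327 × 2/4 = 163.5
  white: 327 × 1/4 = 81.75
χ² = Σ (O − E)² / E
  red: (85 − 81.75)² / 81.75 = 0.1292
  roan: (160 − 163.5)² / 163.5 = 0.0749
  white: (82 − 81.75)² / 81.75 = 0.0008
χ² = 0.1292 + 0.0749 + 0.0008 = 0.2049 ≈ 0.205

0.205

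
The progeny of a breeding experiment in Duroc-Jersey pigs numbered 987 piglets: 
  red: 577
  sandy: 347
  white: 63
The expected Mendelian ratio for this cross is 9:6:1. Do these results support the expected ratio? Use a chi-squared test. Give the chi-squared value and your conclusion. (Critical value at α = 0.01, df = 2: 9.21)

The 9:6:1 ratio has 16 parts, so with N = 987 the expected counts are:
  red: 987 × 9/16 = 555.1875
  sandy: 987 × 6/16 = 370.125
  white: 987 × 1/16 = 61.6875
χ² = Σ (O − E)² / E
  red: (577 − 555.1875)² / 555.1875 = 0.8570
  sandy: (347 − 370.125)² / 370.125 = 1.4448
  white: (63 − 61.6875)² / 61.6875 = 0.0279
χ² = 0.8570 + 1.4448 + 0.0279 = 2.3297 ≈ 2.330
Degrees of freedom = 3 − 1 = 2; critical value at α = 0.01 is 9.21.
Since 2.330 < 9.21, we fail to reject the null hypothesis — the data are consistent with the 9:6:1 ratio.

2.330; consistent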